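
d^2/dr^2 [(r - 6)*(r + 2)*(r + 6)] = 6*r + 4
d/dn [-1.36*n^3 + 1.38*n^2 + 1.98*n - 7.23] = -4.08*n^2 + 2.76*n + 1.98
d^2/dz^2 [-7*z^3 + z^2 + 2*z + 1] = 2 - 42*z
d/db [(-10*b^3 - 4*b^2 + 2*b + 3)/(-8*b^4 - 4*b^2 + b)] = (-80*b^6 - 64*b^5 + 88*b^4 + 76*b^3 + 4*b^2 + 24*b - 3)/(b^2*(64*b^6 + 64*b^4 - 16*b^3 + 16*b^2 - 8*b + 1))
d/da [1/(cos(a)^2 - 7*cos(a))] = (2*cos(a) - 7)*sin(a)/((cos(a) - 7)^2*cos(a)^2)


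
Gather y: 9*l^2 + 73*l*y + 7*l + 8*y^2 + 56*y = 9*l^2 + 7*l + 8*y^2 + y*(73*l + 56)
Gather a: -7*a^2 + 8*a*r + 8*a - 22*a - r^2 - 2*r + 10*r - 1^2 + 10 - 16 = -7*a^2 + a*(8*r - 14) - r^2 + 8*r - 7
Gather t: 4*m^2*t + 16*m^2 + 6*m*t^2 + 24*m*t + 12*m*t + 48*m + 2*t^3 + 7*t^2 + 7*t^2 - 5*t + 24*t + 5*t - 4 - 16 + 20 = 16*m^2 + 48*m + 2*t^3 + t^2*(6*m + 14) + t*(4*m^2 + 36*m + 24)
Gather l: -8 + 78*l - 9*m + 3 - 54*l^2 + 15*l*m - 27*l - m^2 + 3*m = -54*l^2 + l*(15*m + 51) - m^2 - 6*m - 5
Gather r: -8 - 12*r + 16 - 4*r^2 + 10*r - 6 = -4*r^2 - 2*r + 2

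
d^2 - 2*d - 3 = (d - 3)*(d + 1)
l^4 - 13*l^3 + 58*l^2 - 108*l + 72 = (l - 6)*(l - 3)*(l - 2)^2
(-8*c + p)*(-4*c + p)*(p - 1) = 32*c^2*p - 32*c^2 - 12*c*p^2 + 12*c*p + p^3 - p^2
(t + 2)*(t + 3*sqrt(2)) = t^2 + 2*t + 3*sqrt(2)*t + 6*sqrt(2)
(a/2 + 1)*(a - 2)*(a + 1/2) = a^3/2 + a^2/4 - 2*a - 1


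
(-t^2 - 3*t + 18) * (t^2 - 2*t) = -t^4 - t^3 + 24*t^2 - 36*t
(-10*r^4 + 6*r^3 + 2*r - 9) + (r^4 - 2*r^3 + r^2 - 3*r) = -9*r^4 + 4*r^3 + r^2 - r - 9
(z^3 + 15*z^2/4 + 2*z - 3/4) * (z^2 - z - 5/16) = z^5 + 11*z^4/4 - 33*z^3/16 - 251*z^2/64 + z/8 + 15/64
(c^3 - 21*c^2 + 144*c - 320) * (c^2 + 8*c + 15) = c^5 - 13*c^4 - 9*c^3 + 517*c^2 - 400*c - 4800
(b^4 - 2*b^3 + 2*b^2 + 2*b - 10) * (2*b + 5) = 2*b^5 + b^4 - 6*b^3 + 14*b^2 - 10*b - 50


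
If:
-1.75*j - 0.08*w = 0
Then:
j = -0.0457142857142857*w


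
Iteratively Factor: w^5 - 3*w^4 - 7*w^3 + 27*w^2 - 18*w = (w - 1)*(w^4 - 2*w^3 - 9*w^2 + 18*w) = (w - 2)*(w - 1)*(w^3 - 9*w) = (w - 2)*(w - 1)*(w + 3)*(w^2 - 3*w) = (w - 3)*(w - 2)*(w - 1)*(w + 3)*(w)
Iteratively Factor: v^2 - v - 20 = (v + 4)*(v - 5)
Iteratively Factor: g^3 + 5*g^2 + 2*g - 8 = (g + 2)*(g^2 + 3*g - 4) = (g + 2)*(g + 4)*(g - 1)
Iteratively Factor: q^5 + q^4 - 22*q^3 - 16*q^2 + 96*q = (q - 2)*(q^4 + 3*q^3 - 16*q^2 - 48*q) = (q - 2)*(q + 4)*(q^3 - q^2 - 12*q) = q*(q - 2)*(q + 4)*(q^2 - q - 12) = q*(q - 4)*(q - 2)*(q + 4)*(q + 3)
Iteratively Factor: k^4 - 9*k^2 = (k + 3)*(k^3 - 3*k^2) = k*(k + 3)*(k^2 - 3*k) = k^2*(k + 3)*(k - 3)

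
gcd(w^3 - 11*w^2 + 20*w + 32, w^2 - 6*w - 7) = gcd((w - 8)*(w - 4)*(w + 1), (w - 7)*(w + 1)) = w + 1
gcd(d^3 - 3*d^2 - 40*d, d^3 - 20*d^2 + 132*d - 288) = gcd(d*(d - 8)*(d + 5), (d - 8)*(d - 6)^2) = d - 8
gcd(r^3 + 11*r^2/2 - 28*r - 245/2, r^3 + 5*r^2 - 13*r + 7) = r + 7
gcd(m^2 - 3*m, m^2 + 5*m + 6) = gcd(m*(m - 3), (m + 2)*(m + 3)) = 1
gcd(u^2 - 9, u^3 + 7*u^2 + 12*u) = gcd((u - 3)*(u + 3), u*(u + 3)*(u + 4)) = u + 3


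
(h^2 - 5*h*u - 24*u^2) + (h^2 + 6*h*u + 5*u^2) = 2*h^2 + h*u - 19*u^2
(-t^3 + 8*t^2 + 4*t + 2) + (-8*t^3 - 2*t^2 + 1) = -9*t^3 + 6*t^2 + 4*t + 3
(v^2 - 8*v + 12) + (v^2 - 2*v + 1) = 2*v^2 - 10*v + 13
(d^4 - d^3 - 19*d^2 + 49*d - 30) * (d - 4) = d^5 - 5*d^4 - 15*d^3 + 125*d^2 - 226*d + 120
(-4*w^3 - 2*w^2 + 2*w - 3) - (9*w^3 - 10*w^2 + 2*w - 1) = -13*w^3 + 8*w^2 - 2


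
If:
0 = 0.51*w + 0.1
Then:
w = -0.20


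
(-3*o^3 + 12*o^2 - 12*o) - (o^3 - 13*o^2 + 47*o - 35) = -4*o^3 + 25*o^2 - 59*o + 35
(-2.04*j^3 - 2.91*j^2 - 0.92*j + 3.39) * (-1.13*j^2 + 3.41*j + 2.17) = 2.3052*j^5 - 3.6681*j^4 - 13.3103*j^3 - 13.2826*j^2 + 9.5635*j + 7.3563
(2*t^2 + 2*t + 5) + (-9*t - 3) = 2*t^2 - 7*t + 2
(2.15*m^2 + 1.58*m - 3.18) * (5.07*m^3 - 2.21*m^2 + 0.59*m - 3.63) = 10.9005*m^5 + 3.2591*m^4 - 18.3459*m^3 + 0.155500000000001*m^2 - 7.6116*m + 11.5434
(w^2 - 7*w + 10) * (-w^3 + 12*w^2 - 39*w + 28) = -w^5 + 19*w^4 - 133*w^3 + 421*w^2 - 586*w + 280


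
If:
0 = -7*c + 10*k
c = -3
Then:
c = -3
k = -21/10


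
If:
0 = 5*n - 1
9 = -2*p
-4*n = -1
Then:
No Solution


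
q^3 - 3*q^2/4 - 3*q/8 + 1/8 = (q - 1)*(q - 1/4)*(q + 1/2)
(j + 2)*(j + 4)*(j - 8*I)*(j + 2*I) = j^4 + 6*j^3 - 6*I*j^3 + 24*j^2 - 36*I*j^2 + 96*j - 48*I*j + 128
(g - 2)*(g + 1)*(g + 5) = g^3 + 4*g^2 - 7*g - 10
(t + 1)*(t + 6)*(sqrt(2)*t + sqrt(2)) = sqrt(2)*t^3 + 8*sqrt(2)*t^2 + 13*sqrt(2)*t + 6*sqrt(2)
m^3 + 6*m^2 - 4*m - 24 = (m - 2)*(m + 2)*(m + 6)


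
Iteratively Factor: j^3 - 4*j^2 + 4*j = (j - 2)*(j^2 - 2*j) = (j - 2)^2*(j)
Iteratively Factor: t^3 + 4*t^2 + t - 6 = (t - 1)*(t^2 + 5*t + 6) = (t - 1)*(t + 3)*(t + 2)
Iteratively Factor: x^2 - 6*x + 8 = (x - 2)*(x - 4)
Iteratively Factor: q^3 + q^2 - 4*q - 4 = (q - 2)*(q^2 + 3*q + 2) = (q - 2)*(q + 1)*(q + 2)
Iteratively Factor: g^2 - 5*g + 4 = (g - 4)*(g - 1)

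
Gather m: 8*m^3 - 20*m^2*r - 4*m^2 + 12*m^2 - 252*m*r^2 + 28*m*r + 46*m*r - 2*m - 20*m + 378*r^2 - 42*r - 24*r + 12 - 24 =8*m^3 + m^2*(8 - 20*r) + m*(-252*r^2 + 74*r - 22) + 378*r^2 - 66*r - 12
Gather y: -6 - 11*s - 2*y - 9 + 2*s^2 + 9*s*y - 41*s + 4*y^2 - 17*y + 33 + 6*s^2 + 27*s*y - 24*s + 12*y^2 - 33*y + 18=8*s^2 - 76*s + 16*y^2 + y*(36*s - 52) + 36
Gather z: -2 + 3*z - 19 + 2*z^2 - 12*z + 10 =2*z^2 - 9*z - 11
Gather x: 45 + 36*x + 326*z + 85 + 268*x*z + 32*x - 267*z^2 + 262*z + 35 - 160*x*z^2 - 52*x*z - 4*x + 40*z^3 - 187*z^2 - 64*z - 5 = x*(-160*z^2 + 216*z + 64) + 40*z^3 - 454*z^2 + 524*z + 160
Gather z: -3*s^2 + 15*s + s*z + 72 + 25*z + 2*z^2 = -3*s^2 + 15*s + 2*z^2 + z*(s + 25) + 72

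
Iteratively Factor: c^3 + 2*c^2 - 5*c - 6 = (c + 3)*(c^2 - c - 2) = (c + 1)*(c + 3)*(c - 2)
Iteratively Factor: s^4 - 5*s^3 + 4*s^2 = (s)*(s^3 - 5*s^2 + 4*s) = s^2*(s^2 - 5*s + 4) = s^2*(s - 4)*(s - 1)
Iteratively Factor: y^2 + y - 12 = (y + 4)*(y - 3)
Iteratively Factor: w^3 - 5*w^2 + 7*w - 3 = (w - 3)*(w^2 - 2*w + 1) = (w - 3)*(w - 1)*(w - 1)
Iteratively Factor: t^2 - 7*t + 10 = (t - 5)*(t - 2)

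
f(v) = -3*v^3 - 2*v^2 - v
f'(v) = -9*v^2 - 4*v - 1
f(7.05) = -1157.66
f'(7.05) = -476.52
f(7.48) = -1374.91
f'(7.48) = -534.47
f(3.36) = -139.74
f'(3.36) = -116.05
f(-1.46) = 6.53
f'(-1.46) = -14.34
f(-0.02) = 0.02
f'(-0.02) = -0.92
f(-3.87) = 147.80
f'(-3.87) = -120.31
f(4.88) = -401.15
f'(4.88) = -234.85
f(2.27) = -47.67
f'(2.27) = -56.46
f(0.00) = 0.00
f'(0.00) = -1.00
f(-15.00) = 9690.00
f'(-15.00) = -1966.00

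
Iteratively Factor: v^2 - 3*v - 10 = (v + 2)*(v - 5)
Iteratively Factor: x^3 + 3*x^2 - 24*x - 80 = (x + 4)*(x^2 - x - 20) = (x - 5)*(x + 4)*(x + 4)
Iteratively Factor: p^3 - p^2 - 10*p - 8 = (p + 1)*(p^2 - 2*p - 8) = (p + 1)*(p + 2)*(p - 4)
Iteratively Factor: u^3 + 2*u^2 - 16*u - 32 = (u - 4)*(u^2 + 6*u + 8) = (u - 4)*(u + 2)*(u + 4)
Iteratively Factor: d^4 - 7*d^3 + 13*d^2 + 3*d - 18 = (d - 2)*(d^3 - 5*d^2 + 3*d + 9) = (d - 3)*(d - 2)*(d^2 - 2*d - 3) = (d - 3)*(d - 2)*(d + 1)*(d - 3)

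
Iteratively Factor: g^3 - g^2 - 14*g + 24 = (g - 2)*(g^2 + g - 12) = (g - 2)*(g + 4)*(g - 3)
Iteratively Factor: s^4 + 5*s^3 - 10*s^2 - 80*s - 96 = (s + 4)*(s^3 + s^2 - 14*s - 24) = (s + 3)*(s + 4)*(s^2 - 2*s - 8) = (s - 4)*(s + 3)*(s + 4)*(s + 2)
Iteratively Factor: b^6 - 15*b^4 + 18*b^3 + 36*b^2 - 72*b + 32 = (b - 2)*(b^5 + 2*b^4 - 11*b^3 - 4*b^2 + 28*b - 16) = (b - 2)*(b + 4)*(b^4 - 2*b^3 - 3*b^2 + 8*b - 4) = (b - 2)*(b - 1)*(b + 4)*(b^3 - b^2 - 4*b + 4) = (b - 2)*(b - 1)^2*(b + 4)*(b^2 - 4) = (b - 2)^2*(b - 1)^2*(b + 4)*(b + 2)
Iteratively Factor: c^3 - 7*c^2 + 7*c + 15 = (c - 3)*(c^2 - 4*c - 5) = (c - 3)*(c + 1)*(c - 5)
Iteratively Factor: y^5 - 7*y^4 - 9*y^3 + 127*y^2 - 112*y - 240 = (y + 1)*(y^4 - 8*y^3 - y^2 + 128*y - 240) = (y - 3)*(y + 1)*(y^3 - 5*y^2 - 16*y + 80) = (y - 5)*(y - 3)*(y + 1)*(y^2 - 16) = (y - 5)*(y - 3)*(y + 1)*(y + 4)*(y - 4)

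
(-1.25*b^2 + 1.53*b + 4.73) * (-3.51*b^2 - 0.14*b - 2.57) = 4.3875*b^4 - 5.1953*b^3 - 13.604*b^2 - 4.5943*b - 12.1561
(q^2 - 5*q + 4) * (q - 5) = q^3 - 10*q^2 + 29*q - 20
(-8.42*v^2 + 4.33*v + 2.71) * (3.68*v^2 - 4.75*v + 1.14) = -30.9856*v^4 + 55.9294*v^3 - 20.1935*v^2 - 7.9363*v + 3.0894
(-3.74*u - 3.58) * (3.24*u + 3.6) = -12.1176*u^2 - 25.0632*u - 12.888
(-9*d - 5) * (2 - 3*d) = 27*d^2 - 3*d - 10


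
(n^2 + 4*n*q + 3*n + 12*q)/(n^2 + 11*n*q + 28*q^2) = (n + 3)/(n + 7*q)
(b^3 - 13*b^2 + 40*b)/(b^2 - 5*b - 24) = b*(b - 5)/(b + 3)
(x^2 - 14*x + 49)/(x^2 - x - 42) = (x - 7)/(x + 6)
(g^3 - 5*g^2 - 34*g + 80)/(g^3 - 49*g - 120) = (g - 2)/(g + 3)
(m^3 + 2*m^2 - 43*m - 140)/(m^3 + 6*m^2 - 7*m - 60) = (m - 7)/(m - 3)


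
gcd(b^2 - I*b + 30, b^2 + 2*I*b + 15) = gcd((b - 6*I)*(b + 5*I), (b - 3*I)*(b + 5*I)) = b + 5*I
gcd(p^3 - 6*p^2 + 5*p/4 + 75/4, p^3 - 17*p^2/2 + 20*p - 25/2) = p^2 - 15*p/2 + 25/2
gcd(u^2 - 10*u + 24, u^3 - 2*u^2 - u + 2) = 1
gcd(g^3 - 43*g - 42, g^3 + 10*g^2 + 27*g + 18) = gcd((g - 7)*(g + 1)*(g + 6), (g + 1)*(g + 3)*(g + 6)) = g^2 + 7*g + 6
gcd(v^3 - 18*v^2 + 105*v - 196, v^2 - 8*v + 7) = v - 7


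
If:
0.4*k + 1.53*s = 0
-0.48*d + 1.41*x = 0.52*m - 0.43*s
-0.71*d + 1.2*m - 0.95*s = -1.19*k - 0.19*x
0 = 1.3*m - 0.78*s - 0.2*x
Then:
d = 2.69183618270742*x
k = 1.2291421063489*x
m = -0.0389604510713203*x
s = -0.321344341529124*x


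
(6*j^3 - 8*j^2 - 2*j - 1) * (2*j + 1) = 12*j^4 - 10*j^3 - 12*j^2 - 4*j - 1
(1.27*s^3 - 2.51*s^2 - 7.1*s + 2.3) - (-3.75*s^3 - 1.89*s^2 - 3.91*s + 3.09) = 5.02*s^3 - 0.62*s^2 - 3.19*s - 0.79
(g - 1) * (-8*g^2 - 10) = -8*g^3 + 8*g^2 - 10*g + 10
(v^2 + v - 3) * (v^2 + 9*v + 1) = v^4 + 10*v^3 + 7*v^2 - 26*v - 3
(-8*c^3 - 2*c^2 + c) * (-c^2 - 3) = 8*c^5 + 2*c^4 + 23*c^3 + 6*c^2 - 3*c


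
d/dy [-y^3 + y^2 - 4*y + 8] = -3*y^2 + 2*y - 4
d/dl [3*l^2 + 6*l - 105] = 6*l + 6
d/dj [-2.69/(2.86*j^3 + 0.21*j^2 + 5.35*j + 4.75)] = (23.0802*j^2 + 1.1298*j + 14.3915)/(2.86*j^3 + 0.21*j^2 + 5.35*j + 4.75)^2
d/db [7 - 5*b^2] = -10*b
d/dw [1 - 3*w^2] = -6*w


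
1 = 1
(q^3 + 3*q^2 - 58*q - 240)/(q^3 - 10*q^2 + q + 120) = (q^2 + 11*q + 30)/(q^2 - 2*q - 15)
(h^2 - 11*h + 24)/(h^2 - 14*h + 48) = (h - 3)/(h - 6)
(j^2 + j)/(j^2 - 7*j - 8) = j/(j - 8)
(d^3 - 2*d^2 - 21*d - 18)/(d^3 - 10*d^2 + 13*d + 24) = (d^2 - 3*d - 18)/(d^2 - 11*d + 24)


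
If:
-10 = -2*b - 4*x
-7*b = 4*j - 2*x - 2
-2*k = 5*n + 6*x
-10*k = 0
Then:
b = 5 - 2*x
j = 4*x - 33/4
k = 0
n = -6*x/5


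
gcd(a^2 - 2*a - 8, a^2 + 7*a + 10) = a + 2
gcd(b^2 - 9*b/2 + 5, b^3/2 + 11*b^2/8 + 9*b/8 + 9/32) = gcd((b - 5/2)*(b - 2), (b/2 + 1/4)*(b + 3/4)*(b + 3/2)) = 1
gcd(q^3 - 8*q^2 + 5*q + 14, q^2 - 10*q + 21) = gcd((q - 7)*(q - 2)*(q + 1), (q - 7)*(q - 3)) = q - 7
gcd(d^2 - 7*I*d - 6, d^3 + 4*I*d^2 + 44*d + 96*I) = d - 6*I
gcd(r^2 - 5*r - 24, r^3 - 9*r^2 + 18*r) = 1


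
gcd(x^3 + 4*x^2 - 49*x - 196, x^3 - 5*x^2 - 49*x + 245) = x^2 - 49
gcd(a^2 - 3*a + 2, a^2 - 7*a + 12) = 1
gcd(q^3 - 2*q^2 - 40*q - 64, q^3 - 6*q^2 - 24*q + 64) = q^2 - 4*q - 32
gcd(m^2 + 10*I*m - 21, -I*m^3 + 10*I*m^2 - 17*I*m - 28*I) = 1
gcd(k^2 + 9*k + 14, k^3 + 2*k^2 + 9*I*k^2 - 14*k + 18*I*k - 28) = k + 2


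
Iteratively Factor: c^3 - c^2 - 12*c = (c - 4)*(c^2 + 3*c) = c*(c - 4)*(c + 3)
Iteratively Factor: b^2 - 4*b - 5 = (b + 1)*(b - 5)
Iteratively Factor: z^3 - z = (z)*(z^2 - 1) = z*(z + 1)*(z - 1)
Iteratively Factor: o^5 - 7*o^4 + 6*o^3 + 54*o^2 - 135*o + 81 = (o - 3)*(o^4 - 4*o^3 - 6*o^2 + 36*o - 27) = (o - 3)*(o + 3)*(o^3 - 7*o^2 + 15*o - 9) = (o - 3)^2*(o + 3)*(o^2 - 4*o + 3) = (o - 3)^2*(o - 1)*(o + 3)*(o - 3)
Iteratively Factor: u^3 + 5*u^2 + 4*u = (u + 1)*(u^2 + 4*u) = u*(u + 1)*(u + 4)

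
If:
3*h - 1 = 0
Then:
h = 1/3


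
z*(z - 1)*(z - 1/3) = z^3 - 4*z^2/3 + z/3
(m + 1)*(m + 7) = m^2 + 8*m + 7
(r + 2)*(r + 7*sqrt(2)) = r^2 + 2*r + 7*sqrt(2)*r + 14*sqrt(2)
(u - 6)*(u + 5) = u^2 - u - 30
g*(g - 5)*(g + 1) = g^3 - 4*g^2 - 5*g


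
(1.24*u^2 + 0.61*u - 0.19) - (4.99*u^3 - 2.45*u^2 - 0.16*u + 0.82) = -4.99*u^3 + 3.69*u^2 + 0.77*u - 1.01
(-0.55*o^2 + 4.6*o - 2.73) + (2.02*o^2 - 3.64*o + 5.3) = 1.47*o^2 + 0.96*o + 2.57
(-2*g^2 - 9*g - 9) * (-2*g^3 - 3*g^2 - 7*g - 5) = 4*g^5 + 24*g^4 + 59*g^3 + 100*g^2 + 108*g + 45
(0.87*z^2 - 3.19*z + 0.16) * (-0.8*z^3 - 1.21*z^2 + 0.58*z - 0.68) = -0.696*z^5 + 1.4993*z^4 + 4.2365*z^3 - 2.6354*z^2 + 2.262*z - 0.1088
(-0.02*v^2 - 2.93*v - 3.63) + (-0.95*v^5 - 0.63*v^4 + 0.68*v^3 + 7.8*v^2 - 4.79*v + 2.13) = -0.95*v^5 - 0.63*v^4 + 0.68*v^3 + 7.78*v^2 - 7.72*v - 1.5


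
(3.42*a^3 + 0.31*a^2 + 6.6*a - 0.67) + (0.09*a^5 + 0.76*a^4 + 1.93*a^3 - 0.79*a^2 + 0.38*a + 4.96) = 0.09*a^5 + 0.76*a^4 + 5.35*a^3 - 0.48*a^2 + 6.98*a + 4.29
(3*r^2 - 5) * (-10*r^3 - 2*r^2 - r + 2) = -30*r^5 - 6*r^4 + 47*r^3 + 16*r^2 + 5*r - 10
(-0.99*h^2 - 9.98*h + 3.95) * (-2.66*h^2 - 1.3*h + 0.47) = 2.6334*h^4 + 27.8338*h^3 + 2.0017*h^2 - 9.8256*h + 1.8565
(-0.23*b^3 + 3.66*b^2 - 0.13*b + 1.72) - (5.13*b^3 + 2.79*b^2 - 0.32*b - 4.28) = -5.36*b^3 + 0.87*b^2 + 0.19*b + 6.0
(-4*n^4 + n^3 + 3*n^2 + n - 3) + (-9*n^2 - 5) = -4*n^4 + n^3 - 6*n^2 + n - 8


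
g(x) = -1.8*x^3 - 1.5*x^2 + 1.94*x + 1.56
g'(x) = -5.4*x^2 - 3.0*x + 1.94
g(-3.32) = 44.46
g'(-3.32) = -47.62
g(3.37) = -77.83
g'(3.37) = -69.50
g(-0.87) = -0.08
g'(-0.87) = 0.46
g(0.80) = 1.23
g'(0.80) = -3.92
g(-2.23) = 9.74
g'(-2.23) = -18.22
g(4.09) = -138.75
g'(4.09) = -100.66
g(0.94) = 0.56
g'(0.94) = -5.65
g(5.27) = -293.33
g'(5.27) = -163.84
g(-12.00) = 2872.68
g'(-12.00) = -739.66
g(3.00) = -54.72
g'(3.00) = -55.66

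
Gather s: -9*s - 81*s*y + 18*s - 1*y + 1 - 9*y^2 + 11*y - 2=s*(9 - 81*y) - 9*y^2 + 10*y - 1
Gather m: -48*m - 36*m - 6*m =-90*m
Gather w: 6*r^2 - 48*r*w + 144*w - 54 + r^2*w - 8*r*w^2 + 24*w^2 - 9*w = 6*r^2 + w^2*(24 - 8*r) + w*(r^2 - 48*r + 135) - 54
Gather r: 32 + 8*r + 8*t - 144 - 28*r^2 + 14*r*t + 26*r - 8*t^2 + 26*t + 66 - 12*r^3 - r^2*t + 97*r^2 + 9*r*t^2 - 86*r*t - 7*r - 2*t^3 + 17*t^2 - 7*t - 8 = -12*r^3 + r^2*(69 - t) + r*(9*t^2 - 72*t + 27) - 2*t^3 + 9*t^2 + 27*t - 54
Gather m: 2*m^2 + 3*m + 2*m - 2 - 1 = 2*m^2 + 5*m - 3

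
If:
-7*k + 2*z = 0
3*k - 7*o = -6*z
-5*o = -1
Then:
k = 7/120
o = 1/5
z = 49/240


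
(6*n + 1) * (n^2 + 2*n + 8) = 6*n^3 + 13*n^2 + 50*n + 8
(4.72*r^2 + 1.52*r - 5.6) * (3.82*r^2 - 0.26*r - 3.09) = 18.0304*r^4 + 4.5792*r^3 - 36.372*r^2 - 3.2408*r + 17.304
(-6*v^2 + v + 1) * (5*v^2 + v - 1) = -30*v^4 - v^3 + 12*v^2 - 1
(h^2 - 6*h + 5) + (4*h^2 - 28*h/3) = 5*h^2 - 46*h/3 + 5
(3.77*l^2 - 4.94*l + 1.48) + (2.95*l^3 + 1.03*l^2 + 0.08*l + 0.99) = 2.95*l^3 + 4.8*l^2 - 4.86*l + 2.47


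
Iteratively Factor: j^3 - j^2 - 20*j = (j)*(j^2 - j - 20) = j*(j + 4)*(j - 5)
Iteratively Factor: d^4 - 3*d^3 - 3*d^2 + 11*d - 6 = (d - 1)*(d^3 - 2*d^2 - 5*d + 6) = (d - 1)*(d + 2)*(d^2 - 4*d + 3) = (d - 1)^2*(d + 2)*(d - 3)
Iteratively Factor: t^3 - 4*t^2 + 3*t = (t - 3)*(t^2 - t) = (t - 3)*(t - 1)*(t)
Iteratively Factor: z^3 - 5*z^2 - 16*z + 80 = (z + 4)*(z^2 - 9*z + 20) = (z - 4)*(z + 4)*(z - 5)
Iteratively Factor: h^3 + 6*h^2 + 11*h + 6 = (h + 1)*(h^2 + 5*h + 6) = (h + 1)*(h + 2)*(h + 3)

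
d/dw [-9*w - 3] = -9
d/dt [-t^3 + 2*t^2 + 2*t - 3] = -3*t^2 + 4*t + 2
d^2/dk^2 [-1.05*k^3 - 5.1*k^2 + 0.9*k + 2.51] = -6.3*k - 10.2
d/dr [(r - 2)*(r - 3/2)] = 2*r - 7/2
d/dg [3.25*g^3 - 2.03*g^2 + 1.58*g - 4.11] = 9.75*g^2 - 4.06*g + 1.58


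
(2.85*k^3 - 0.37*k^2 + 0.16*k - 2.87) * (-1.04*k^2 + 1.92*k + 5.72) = -2.964*k^5 + 5.8568*k^4 + 15.4252*k^3 + 1.1756*k^2 - 4.5952*k - 16.4164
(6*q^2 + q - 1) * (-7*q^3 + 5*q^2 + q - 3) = -42*q^5 + 23*q^4 + 18*q^3 - 22*q^2 - 4*q + 3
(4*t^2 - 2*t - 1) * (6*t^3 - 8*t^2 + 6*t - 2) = 24*t^5 - 44*t^4 + 34*t^3 - 12*t^2 - 2*t + 2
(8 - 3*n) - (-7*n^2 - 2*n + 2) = 7*n^2 - n + 6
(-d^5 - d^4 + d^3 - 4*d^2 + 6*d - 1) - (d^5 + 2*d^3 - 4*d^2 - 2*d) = -2*d^5 - d^4 - d^3 + 8*d - 1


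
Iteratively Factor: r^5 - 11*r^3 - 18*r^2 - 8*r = (r)*(r^4 - 11*r^2 - 18*r - 8) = r*(r - 4)*(r^3 + 4*r^2 + 5*r + 2) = r*(r - 4)*(r + 2)*(r^2 + 2*r + 1) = r*(r - 4)*(r + 1)*(r + 2)*(r + 1)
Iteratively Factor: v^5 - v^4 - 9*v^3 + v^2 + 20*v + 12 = (v + 1)*(v^4 - 2*v^3 - 7*v^2 + 8*v + 12) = (v - 2)*(v + 1)*(v^3 - 7*v - 6) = (v - 3)*(v - 2)*(v + 1)*(v^2 + 3*v + 2) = (v - 3)*(v - 2)*(v + 1)*(v + 2)*(v + 1)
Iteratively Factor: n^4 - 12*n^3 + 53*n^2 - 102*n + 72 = (n - 4)*(n^3 - 8*n^2 + 21*n - 18) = (n - 4)*(n - 2)*(n^2 - 6*n + 9) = (n - 4)*(n - 3)*(n - 2)*(n - 3)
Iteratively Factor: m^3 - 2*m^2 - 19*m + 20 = (m + 4)*(m^2 - 6*m + 5) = (m - 1)*(m + 4)*(m - 5)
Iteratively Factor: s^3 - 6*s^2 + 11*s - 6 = (s - 1)*(s^2 - 5*s + 6) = (s - 2)*(s - 1)*(s - 3)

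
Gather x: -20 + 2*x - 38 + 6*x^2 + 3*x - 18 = 6*x^2 + 5*x - 76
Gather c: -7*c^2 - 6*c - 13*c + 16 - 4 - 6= -7*c^2 - 19*c + 6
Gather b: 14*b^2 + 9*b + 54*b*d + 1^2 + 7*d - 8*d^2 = 14*b^2 + b*(54*d + 9) - 8*d^2 + 7*d + 1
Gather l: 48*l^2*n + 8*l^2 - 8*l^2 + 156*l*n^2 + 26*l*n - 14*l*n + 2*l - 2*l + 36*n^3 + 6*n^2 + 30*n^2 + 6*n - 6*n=48*l^2*n + l*(156*n^2 + 12*n) + 36*n^3 + 36*n^2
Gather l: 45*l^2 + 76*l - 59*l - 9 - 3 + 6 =45*l^2 + 17*l - 6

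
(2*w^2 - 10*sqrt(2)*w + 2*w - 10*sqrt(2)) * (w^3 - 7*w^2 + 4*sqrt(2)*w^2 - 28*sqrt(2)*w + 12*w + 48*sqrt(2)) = 2*w^5 - 12*w^4 - 2*sqrt(2)*w^4 - 70*w^3 + 12*sqrt(2)*w^3 - 10*sqrt(2)*w^2 + 504*w^2 - 400*w - 24*sqrt(2)*w - 960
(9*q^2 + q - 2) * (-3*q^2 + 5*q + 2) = -27*q^4 + 42*q^3 + 29*q^2 - 8*q - 4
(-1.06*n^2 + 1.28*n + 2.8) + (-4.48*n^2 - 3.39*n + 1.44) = -5.54*n^2 - 2.11*n + 4.24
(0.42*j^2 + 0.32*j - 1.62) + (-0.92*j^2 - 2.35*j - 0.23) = -0.5*j^2 - 2.03*j - 1.85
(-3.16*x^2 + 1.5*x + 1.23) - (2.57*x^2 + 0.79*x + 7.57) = -5.73*x^2 + 0.71*x - 6.34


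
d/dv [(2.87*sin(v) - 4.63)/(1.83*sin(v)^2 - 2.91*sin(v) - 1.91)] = (-5.2521*sin(v)^2 + 16.9458*sin(v) - 18.955)*cos(v)/(3.3489*sin(v)^4 - 10.6506*sin(v)^3 + 1.4775*sin(v)^2 + 11.1162*sin(v) + 3.6481)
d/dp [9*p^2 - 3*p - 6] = 18*p - 3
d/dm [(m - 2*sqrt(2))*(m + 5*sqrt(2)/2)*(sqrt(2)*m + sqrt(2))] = 3*sqrt(2)*m^2 + 2*m + 2*sqrt(2)*m - 10*sqrt(2) + 1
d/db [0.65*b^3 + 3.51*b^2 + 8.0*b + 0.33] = 1.95*b^2 + 7.02*b + 8.0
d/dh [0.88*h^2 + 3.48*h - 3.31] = 1.76*h + 3.48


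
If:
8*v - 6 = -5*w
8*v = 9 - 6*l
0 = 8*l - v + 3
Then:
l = -3/14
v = 9/7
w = -6/7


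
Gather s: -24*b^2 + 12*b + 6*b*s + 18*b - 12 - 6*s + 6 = -24*b^2 + 30*b + s*(6*b - 6) - 6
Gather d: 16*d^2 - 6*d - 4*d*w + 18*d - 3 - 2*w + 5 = 16*d^2 + d*(12 - 4*w) - 2*w + 2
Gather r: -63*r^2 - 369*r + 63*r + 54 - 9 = -63*r^2 - 306*r + 45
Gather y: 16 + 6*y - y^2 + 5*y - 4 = -y^2 + 11*y + 12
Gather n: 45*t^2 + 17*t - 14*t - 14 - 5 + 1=45*t^2 + 3*t - 18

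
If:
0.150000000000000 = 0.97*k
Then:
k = 0.15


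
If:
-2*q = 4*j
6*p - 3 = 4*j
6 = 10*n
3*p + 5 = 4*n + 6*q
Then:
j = -41/140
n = 3/5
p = 32/105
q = 41/70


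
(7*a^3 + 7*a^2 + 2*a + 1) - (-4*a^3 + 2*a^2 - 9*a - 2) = 11*a^3 + 5*a^2 + 11*a + 3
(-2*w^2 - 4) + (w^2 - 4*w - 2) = -w^2 - 4*w - 6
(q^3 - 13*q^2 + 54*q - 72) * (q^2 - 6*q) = q^5 - 19*q^4 + 132*q^3 - 396*q^2 + 432*q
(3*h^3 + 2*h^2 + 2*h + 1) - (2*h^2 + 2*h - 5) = 3*h^3 + 6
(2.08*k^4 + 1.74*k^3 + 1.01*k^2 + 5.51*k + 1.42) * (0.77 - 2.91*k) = -6.0528*k^5 - 3.4618*k^4 - 1.5993*k^3 - 15.2564*k^2 + 0.1105*k + 1.0934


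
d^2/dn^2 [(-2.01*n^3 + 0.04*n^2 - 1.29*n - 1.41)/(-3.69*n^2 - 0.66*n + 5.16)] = (113.61789*n^3 + 69.550974*n^2 + 489.080916*n + 61.57872)/(50.243409*n^6 + 26.959878*n^5 - 205.955136*n^4 - 75.112488*n^3 + 288.002304*n^2 + 52.718688*n - 137.388096)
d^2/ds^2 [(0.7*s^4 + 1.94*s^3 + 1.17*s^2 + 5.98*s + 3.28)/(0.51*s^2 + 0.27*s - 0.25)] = (0.364139999999999*s^6 + 0.578339999999997*s^5 - 0.22932*s^4 + 2.81013*s^3 + 5.753118*s^2 + 8.012136*s + 2.268174)/(0.132651*s^6 + 0.210681*s^5 - 0.083538*s^4 - 0.186867*s^3 + 0.04095*s^2 + 0.050625*s - 0.015625)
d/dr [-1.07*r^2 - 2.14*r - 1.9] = -2.14*r - 2.14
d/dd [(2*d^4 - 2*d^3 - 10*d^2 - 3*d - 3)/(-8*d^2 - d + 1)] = 2*(-16*d^5 + 5*d^4 + 6*d^3 - 10*d^2 - 34*d - 3)/(64*d^4 + 16*d^3 - 15*d^2 - 2*d + 1)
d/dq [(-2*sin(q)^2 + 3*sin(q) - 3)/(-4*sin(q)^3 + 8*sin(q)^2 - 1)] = (-8*sin(q)^4 + 24*sin(q)^3 - 60*sin(q)^2 + 52*sin(q) - 3)*cos(q)/(4*sin(q)^3 - 8*sin(q)^2 + 1)^2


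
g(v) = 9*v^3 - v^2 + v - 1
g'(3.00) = 238.00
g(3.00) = 236.00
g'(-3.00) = 250.00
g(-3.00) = -256.00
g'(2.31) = 140.45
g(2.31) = 106.91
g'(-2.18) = 133.67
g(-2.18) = -101.17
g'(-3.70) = 378.03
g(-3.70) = -474.27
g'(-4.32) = 513.52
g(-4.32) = -749.58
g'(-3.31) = 303.43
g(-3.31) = -341.65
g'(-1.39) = 55.95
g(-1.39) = -28.49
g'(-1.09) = 35.26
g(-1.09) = -14.93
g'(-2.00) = 113.00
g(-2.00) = -79.00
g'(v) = 27*v^2 - 2*v + 1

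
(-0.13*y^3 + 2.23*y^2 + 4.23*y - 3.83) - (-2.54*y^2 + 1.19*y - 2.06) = -0.13*y^3 + 4.77*y^2 + 3.04*y - 1.77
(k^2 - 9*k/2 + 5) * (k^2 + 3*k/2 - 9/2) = k^4 - 3*k^3 - 25*k^2/4 + 111*k/4 - 45/2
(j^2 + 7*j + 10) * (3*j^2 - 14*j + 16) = 3*j^4 + 7*j^3 - 52*j^2 - 28*j + 160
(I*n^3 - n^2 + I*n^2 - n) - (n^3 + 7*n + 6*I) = -n^3 + I*n^3 - n^2 + I*n^2 - 8*n - 6*I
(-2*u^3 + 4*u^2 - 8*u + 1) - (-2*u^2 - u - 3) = -2*u^3 + 6*u^2 - 7*u + 4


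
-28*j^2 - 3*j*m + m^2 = (-7*j + m)*(4*j + m)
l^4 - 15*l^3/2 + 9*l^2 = l^2*(l - 6)*(l - 3/2)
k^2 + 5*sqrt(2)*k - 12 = (k - sqrt(2))*(k + 6*sqrt(2))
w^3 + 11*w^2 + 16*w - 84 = (w - 2)*(w + 6)*(w + 7)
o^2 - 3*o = o*(o - 3)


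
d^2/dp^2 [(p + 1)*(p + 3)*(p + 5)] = 6*p + 18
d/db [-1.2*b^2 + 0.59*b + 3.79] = 0.59 - 2.4*b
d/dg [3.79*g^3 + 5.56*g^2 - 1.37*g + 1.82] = 11.37*g^2 + 11.12*g - 1.37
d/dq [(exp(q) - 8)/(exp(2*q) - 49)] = (-2*(exp(q) - 8)*exp(q) + exp(2*q) - 49)*exp(q)/(exp(2*q) - 49)^2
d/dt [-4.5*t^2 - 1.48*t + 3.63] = -9.0*t - 1.48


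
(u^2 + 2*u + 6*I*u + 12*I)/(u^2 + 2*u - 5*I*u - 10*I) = (u + 6*I)/(u - 5*I)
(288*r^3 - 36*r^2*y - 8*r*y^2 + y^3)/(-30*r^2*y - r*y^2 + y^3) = (-48*r^2 - 2*r*y + y^2)/(y*(5*r + y))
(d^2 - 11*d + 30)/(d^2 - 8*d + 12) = (d - 5)/(d - 2)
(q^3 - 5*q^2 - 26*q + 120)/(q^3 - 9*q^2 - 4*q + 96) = (q^2 - q - 30)/(q^2 - 5*q - 24)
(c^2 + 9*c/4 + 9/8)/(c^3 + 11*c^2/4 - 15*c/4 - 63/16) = 2*(2*c + 3)/(4*c^2 + 8*c - 21)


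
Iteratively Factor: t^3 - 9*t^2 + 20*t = (t - 4)*(t^2 - 5*t) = t*(t - 4)*(t - 5)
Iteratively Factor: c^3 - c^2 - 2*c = (c + 1)*(c^2 - 2*c) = (c - 2)*(c + 1)*(c)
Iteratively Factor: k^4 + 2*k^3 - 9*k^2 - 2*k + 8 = (k - 2)*(k^3 + 4*k^2 - k - 4) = (k - 2)*(k + 1)*(k^2 + 3*k - 4) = (k - 2)*(k - 1)*(k + 1)*(k + 4)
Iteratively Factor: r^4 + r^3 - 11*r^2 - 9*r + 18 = (r - 1)*(r^3 + 2*r^2 - 9*r - 18) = (r - 3)*(r - 1)*(r^2 + 5*r + 6) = (r - 3)*(r - 1)*(r + 3)*(r + 2)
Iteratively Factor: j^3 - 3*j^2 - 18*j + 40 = (j + 4)*(j^2 - 7*j + 10) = (j - 2)*(j + 4)*(j - 5)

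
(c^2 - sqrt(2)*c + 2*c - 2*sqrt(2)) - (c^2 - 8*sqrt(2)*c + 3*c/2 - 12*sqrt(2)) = c/2 + 7*sqrt(2)*c + 10*sqrt(2)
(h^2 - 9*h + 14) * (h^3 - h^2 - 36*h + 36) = h^5 - 10*h^4 - 13*h^3 + 346*h^2 - 828*h + 504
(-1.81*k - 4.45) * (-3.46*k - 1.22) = 6.2626*k^2 + 17.6052*k + 5.429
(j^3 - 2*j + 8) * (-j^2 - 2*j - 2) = -j^5 - 2*j^4 - 4*j^2 - 12*j - 16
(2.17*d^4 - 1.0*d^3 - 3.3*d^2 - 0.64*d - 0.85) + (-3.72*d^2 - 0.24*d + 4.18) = 2.17*d^4 - 1.0*d^3 - 7.02*d^2 - 0.88*d + 3.33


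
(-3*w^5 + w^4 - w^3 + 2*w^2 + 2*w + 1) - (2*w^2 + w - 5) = -3*w^5 + w^4 - w^3 + w + 6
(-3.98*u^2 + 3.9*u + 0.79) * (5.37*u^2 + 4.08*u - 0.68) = -21.3726*u^4 + 4.7046*u^3 + 22.8607*u^2 + 0.5712*u - 0.5372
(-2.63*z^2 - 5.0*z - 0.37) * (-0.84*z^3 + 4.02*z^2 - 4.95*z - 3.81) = 2.2092*z^5 - 6.3726*z^4 - 6.7707*z^3 + 33.2829*z^2 + 20.8815*z + 1.4097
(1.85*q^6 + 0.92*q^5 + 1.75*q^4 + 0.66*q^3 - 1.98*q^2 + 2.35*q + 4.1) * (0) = 0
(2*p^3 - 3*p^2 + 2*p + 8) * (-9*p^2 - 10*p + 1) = -18*p^5 + 7*p^4 + 14*p^3 - 95*p^2 - 78*p + 8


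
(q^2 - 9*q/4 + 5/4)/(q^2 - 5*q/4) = (q - 1)/q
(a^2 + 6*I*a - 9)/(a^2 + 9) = (a + 3*I)/(a - 3*I)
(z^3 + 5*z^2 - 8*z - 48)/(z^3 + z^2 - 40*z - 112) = (z - 3)/(z - 7)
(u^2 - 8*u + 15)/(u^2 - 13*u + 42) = (u^2 - 8*u + 15)/(u^2 - 13*u + 42)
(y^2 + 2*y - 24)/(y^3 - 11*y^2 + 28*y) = (y + 6)/(y*(y - 7))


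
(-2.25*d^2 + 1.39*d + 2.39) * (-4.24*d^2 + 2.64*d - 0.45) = 9.54*d^4 - 11.8336*d^3 - 5.4515*d^2 + 5.6841*d - 1.0755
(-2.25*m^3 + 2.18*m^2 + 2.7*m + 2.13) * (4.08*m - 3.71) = -9.18*m^4 + 17.2419*m^3 + 2.9282*m^2 - 1.3266*m - 7.9023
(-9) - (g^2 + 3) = -g^2 - 12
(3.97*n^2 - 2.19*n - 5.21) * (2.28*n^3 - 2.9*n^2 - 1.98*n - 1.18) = 9.0516*n^5 - 16.5062*n^4 - 13.3884*n^3 + 14.7606*n^2 + 12.9*n + 6.1478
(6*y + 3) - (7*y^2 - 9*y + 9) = -7*y^2 + 15*y - 6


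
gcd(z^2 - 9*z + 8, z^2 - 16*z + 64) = z - 8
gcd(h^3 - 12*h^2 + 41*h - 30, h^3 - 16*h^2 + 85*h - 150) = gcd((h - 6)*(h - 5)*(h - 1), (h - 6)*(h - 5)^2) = h^2 - 11*h + 30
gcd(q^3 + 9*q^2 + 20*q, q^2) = q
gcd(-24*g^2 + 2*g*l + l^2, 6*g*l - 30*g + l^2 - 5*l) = 6*g + l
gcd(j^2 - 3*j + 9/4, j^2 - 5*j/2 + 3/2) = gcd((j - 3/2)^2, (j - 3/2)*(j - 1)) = j - 3/2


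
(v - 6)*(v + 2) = v^2 - 4*v - 12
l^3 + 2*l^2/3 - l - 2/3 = (l - 1)*(l + 2/3)*(l + 1)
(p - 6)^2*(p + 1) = p^3 - 11*p^2 + 24*p + 36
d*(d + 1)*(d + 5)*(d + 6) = d^4 + 12*d^3 + 41*d^2 + 30*d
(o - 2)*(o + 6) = o^2 + 4*o - 12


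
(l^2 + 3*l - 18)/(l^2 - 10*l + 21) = (l + 6)/(l - 7)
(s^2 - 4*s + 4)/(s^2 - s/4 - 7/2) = 4*(s - 2)/(4*s + 7)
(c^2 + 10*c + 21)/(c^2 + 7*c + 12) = (c + 7)/(c + 4)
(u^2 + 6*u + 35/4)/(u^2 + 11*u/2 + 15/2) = (u + 7/2)/(u + 3)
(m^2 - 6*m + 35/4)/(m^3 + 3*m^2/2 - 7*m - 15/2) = (m - 7/2)/(m^2 + 4*m + 3)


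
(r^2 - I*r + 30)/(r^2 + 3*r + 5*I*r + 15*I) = (r - 6*I)/(r + 3)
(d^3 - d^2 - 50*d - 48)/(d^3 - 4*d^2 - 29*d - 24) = (d + 6)/(d + 3)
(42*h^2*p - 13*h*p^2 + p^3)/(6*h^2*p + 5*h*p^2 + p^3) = (42*h^2 - 13*h*p + p^2)/(6*h^2 + 5*h*p + p^2)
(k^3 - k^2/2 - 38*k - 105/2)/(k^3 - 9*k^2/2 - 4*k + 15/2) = (k^2 - 2*k - 35)/(k^2 - 6*k + 5)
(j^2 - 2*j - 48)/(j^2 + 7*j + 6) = (j - 8)/(j + 1)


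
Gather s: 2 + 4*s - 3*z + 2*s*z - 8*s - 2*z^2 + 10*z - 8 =s*(2*z - 4) - 2*z^2 + 7*z - 6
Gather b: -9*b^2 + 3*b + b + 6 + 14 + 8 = -9*b^2 + 4*b + 28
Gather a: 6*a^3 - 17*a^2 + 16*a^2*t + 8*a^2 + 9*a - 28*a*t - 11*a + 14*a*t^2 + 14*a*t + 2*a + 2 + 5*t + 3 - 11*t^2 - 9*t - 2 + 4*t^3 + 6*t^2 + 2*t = 6*a^3 + a^2*(16*t - 9) + a*(14*t^2 - 14*t) + 4*t^3 - 5*t^2 - 2*t + 3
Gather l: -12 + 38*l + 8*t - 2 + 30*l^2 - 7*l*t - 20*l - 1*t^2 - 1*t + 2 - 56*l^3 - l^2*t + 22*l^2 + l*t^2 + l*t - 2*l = -56*l^3 + l^2*(52 - t) + l*(t^2 - 6*t + 16) - t^2 + 7*t - 12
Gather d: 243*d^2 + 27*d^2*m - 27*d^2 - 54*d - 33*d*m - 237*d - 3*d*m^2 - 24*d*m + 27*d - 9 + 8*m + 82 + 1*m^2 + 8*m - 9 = d^2*(27*m + 216) + d*(-3*m^2 - 57*m - 264) + m^2 + 16*m + 64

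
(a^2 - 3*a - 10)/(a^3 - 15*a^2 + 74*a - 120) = (a + 2)/(a^2 - 10*a + 24)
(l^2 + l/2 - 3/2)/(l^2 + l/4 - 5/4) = 2*(2*l + 3)/(4*l + 5)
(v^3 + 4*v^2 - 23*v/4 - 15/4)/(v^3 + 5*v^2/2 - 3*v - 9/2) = (2*v^2 + 11*v + 5)/(2*(v^2 + 4*v + 3))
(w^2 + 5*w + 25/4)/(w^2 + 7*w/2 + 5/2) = (w + 5/2)/(w + 1)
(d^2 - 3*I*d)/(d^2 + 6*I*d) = (d - 3*I)/(d + 6*I)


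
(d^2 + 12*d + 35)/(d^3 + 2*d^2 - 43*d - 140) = (d + 7)/(d^2 - 3*d - 28)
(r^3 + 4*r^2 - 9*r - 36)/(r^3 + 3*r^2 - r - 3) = (r^2 + r - 12)/(r^2 - 1)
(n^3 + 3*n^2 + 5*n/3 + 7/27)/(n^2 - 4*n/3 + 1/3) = (27*n^3 + 81*n^2 + 45*n + 7)/(9*(3*n^2 - 4*n + 1))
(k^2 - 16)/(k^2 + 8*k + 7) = (k^2 - 16)/(k^2 + 8*k + 7)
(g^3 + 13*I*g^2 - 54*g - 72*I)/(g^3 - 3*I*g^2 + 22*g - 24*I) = (g^2 + 9*I*g - 18)/(g^2 - 7*I*g - 6)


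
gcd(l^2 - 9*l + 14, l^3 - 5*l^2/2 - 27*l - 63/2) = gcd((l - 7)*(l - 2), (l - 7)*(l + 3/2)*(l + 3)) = l - 7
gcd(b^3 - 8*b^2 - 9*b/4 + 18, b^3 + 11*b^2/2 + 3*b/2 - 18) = b - 3/2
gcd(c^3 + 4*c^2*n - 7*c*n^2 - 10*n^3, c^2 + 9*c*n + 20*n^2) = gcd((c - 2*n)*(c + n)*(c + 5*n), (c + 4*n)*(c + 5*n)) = c + 5*n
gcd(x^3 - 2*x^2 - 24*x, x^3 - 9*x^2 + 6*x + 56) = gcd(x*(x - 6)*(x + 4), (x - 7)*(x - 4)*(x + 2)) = 1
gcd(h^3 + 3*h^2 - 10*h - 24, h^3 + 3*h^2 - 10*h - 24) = h^3 + 3*h^2 - 10*h - 24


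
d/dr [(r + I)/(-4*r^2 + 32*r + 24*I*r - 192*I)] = (-r^2 + 8*r + 6*I*r - 2*(r + I)*(-r + 4 + 3*I) - 48*I)/(4*(r^2 - 8*r - 6*I*r + 48*I)^2)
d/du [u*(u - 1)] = 2*u - 1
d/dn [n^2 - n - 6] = 2*n - 1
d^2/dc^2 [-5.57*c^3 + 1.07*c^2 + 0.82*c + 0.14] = 2.14 - 33.42*c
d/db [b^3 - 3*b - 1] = 3*b^2 - 3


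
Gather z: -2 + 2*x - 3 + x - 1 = 3*x - 6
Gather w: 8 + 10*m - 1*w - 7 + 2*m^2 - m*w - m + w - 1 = 2*m^2 - m*w + 9*m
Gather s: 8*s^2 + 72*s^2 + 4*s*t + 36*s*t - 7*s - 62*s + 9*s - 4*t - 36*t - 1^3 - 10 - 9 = 80*s^2 + s*(40*t - 60) - 40*t - 20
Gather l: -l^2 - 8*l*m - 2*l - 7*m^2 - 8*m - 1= -l^2 + l*(-8*m - 2) - 7*m^2 - 8*m - 1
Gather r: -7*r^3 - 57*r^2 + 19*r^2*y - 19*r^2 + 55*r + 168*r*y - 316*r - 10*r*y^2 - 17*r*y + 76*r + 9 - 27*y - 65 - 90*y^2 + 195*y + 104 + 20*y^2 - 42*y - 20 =-7*r^3 + r^2*(19*y - 76) + r*(-10*y^2 + 151*y - 185) - 70*y^2 + 126*y + 28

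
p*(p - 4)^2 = p^3 - 8*p^2 + 16*p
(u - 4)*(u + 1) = u^2 - 3*u - 4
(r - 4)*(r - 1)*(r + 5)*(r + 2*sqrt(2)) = r^4 + 2*sqrt(2)*r^3 - 21*r^2 - 42*sqrt(2)*r + 20*r + 40*sqrt(2)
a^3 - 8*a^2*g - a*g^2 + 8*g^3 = (a - 8*g)*(a - g)*(a + g)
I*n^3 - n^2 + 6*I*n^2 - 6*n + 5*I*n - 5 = (n + 5)*(n + I)*(I*n + I)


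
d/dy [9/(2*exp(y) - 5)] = -18*exp(y)/(2*exp(y) - 5)^2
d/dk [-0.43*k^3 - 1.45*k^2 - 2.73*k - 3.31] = -1.29*k^2 - 2.9*k - 2.73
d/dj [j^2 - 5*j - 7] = 2*j - 5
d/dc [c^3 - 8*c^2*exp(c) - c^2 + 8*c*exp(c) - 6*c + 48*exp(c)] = -8*c^2*exp(c) + 3*c^2 - 8*c*exp(c) - 2*c + 56*exp(c) - 6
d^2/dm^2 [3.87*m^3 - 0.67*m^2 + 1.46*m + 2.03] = 23.22*m - 1.34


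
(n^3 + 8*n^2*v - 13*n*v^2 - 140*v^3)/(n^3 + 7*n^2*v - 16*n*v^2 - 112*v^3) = (n + 5*v)/(n + 4*v)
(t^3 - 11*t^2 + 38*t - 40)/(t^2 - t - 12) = (t^2 - 7*t + 10)/(t + 3)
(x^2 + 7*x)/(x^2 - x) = (x + 7)/(x - 1)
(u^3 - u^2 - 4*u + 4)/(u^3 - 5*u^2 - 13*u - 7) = (-u^3 + u^2 + 4*u - 4)/(-u^3 + 5*u^2 + 13*u + 7)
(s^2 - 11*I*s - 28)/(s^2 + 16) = (s - 7*I)/(s + 4*I)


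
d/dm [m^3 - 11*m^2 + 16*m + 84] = 3*m^2 - 22*m + 16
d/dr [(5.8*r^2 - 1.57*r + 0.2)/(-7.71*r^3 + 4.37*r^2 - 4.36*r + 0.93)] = (44.718*r^4 - 24.2094*r^3 - 13.8011*r^2 + 9.04*r - 0.5881)/(59.4441*r^6 - 67.3854*r^5 + 86.3281*r^4 - 52.447*r^3 + 27.1378*r^2 - 8.1096*r + 0.8649)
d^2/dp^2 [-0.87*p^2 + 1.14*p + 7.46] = -1.74000000000000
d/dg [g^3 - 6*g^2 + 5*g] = 3*g^2 - 12*g + 5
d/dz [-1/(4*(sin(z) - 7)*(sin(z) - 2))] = (2*sin(z) - 9)*cos(z)/(4*(sin(z) - 7)^2*(sin(z) - 2)^2)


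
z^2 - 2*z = z*(z - 2)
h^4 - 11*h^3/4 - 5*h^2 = h^2*(h - 4)*(h + 5/4)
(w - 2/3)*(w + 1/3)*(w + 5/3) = w^3 + 4*w^2/3 - 7*w/9 - 10/27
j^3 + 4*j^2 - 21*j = j*(j - 3)*(j + 7)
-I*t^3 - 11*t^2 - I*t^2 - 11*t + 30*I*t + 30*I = (t - 6*I)*(t - 5*I)*(-I*t - I)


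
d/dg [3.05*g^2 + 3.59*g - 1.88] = 6.1*g + 3.59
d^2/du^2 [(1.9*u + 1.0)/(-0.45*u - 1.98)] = 2.9808/(0.45*u + 1.98)^3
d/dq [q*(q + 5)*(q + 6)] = 3*q^2 + 22*q + 30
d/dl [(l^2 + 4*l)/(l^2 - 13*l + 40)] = (-17*l^2 + 80*l + 160)/(l^4 - 26*l^3 + 249*l^2 - 1040*l + 1600)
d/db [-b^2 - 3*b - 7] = -2*b - 3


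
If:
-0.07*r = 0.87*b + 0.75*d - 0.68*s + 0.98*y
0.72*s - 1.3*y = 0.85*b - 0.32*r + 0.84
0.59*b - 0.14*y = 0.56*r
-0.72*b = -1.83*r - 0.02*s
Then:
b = 0.342937843936172*y - 0.0190899793841209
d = 0.244390478818672*y + 1.06947064266351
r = 0.111309514147038*y - 0.0201126568511274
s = 2.16094183724819*y + 1.1530688440498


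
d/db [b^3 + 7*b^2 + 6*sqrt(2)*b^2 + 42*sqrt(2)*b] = 3*b^2 + 14*b + 12*sqrt(2)*b + 42*sqrt(2)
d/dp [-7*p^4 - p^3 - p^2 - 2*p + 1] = -28*p^3 - 3*p^2 - 2*p - 2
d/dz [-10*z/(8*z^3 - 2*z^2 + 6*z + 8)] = 5*(8*z^3 - z^2 - 4)/(16*z^6 - 8*z^5 + 25*z^4 + 26*z^3 + z^2 + 24*z + 16)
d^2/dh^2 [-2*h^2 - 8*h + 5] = -4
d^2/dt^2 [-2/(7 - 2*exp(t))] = (8*exp(t) + 28)*exp(t)/(2*exp(t) - 7)^3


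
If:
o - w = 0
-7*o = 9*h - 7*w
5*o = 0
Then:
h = 0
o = 0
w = 0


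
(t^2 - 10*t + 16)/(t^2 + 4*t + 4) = (t^2 - 10*t + 16)/(t^2 + 4*t + 4)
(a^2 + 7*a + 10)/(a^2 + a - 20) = (a + 2)/(a - 4)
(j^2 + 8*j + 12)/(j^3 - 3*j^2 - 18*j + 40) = (j^2 + 8*j + 12)/(j^3 - 3*j^2 - 18*j + 40)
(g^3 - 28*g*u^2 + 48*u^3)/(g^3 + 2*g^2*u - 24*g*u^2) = (g - 2*u)/g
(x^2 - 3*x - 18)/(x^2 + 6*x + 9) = (x - 6)/(x + 3)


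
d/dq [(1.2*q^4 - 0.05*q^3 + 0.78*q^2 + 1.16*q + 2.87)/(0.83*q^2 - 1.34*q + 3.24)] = (1.992*q^5 - 4.8655*q^4 + 15.686*q^3 - 2.494*q^2 + 0.2902*q + 7.6042)/(0.6889*q^4 - 2.2244*q^3 + 7.174*q^2 - 8.6832*q + 10.4976)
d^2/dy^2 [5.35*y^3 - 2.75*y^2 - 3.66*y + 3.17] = 32.1*y - 5.5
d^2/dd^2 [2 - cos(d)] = cos(d)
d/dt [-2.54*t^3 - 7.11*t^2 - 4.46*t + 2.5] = -7.62*t^2 - 14.22*t - 4.46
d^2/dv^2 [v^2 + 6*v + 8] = 2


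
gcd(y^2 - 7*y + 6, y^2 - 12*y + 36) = y - 6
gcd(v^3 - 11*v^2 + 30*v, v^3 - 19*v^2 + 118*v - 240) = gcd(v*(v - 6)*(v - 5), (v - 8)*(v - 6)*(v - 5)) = v^2 - 11*v + 30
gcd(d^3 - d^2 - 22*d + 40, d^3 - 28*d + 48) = d^2 - 6*d + 8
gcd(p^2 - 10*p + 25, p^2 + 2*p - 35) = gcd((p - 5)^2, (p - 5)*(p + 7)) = p - 5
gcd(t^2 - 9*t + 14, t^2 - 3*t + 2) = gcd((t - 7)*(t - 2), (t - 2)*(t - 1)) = t - 2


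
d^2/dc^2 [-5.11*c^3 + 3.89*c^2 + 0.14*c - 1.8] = 7.78 - 30.66*c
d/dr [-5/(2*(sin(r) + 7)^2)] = 5*cos(r)/(sin(r) + 7)^3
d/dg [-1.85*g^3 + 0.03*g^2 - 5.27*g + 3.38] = -5.55*g^2 + 0.06*g - 5.27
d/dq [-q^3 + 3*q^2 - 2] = 3*q*(2 - q)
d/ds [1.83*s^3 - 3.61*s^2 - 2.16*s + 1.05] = 5.49*s^2 - 7.22*s - 2.16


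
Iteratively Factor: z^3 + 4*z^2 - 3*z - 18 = (z + 3)*(z^2 + z - 6) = (z - 2)*(z + 3)*(z + 3)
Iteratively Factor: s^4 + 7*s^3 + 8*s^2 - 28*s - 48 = (s + 2)*(s^3 + 5*s^2 - 2*s - 24) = (s + 2)*(s + 3)*(s^2 + 2*s - 8) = (s + 2)*(s + 3)*(s + 4)*(s - 2)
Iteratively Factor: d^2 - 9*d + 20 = (d - 5)*(d - 4)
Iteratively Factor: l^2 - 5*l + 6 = (l - 3)*(l - 2)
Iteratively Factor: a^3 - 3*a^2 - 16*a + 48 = (a - 4)*(a^2 + a - 12) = (a - 4)*(a - 3)*(a + 4)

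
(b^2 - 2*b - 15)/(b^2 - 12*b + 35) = (b + 3)/(b - 7)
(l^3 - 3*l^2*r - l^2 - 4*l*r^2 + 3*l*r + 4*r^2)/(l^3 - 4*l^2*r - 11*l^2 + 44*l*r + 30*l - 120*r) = (l^2 + l*r - l - r)/(l^2 - 11*l + 30)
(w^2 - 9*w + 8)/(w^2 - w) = (w - 8)/w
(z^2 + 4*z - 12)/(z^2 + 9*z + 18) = (z - 2)/(z + 3)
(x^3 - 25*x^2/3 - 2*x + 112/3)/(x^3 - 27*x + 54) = (3*x^3 - 25*x^2 - 6*x + 112)/(3*(x^3 - 27*x + 54))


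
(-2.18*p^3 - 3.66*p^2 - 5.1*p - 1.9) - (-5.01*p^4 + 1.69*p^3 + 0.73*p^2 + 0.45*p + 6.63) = 5.01*p^4 - 3.87*p^3 - 4.39*p^2 - 5.55*p - 8.53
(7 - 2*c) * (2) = 14 - 4*c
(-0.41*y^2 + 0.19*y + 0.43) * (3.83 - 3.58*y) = 1.4678*y^3 - 2.2505*y^2 - 0.8117*y + 1.6469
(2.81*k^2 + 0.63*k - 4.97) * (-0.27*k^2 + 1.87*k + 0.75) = -0.7587*k^4 + 5.0846*k^3 + 4.6275*k^2 - 8.8214*k - 3.7275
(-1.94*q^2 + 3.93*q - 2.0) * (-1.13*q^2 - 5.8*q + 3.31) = 2.1922*q^4 + 6.8111*q^3 - 26.9554*q^2 + 24.6083*q - 6.62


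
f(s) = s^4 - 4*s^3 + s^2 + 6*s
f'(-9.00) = -3900.00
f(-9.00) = 9504.00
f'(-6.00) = -1302.00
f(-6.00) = 2160.00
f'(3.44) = 33.71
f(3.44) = 9.68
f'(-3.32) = -279.29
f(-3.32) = 258.97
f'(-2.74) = -171.85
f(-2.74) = 129.71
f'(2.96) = 10.52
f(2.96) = -0.45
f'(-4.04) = -461.70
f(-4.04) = 522.23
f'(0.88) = 1.19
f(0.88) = 3.93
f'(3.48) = 36.21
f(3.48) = 11.08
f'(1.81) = -5.97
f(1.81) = 1.15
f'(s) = 4*s^3 - 12*s^2 + 2*s + 6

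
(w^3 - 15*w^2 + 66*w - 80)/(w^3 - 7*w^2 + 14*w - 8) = (w^2 - 13*w + 40)/(w^2 - 5*w + 4)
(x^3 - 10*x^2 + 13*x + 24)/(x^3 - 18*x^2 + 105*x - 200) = (x^2 - 2*x - 3)/(x^2 - 10*x + 25)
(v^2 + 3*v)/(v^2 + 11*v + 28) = v*(v + 3)/(v^2 + 11*v + 28)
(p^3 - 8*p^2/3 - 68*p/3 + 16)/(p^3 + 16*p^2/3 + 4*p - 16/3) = (p - 6)/(p + 2)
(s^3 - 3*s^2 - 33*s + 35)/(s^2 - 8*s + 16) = (s^3 - 3*s^2 - 33*s + 35)/(s^2 - 8*s + 16)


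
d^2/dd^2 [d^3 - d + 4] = 6*d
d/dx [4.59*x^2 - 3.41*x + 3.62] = 9.18*x - 3.41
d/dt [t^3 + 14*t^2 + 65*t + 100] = 3*t^2 + 28*t + 65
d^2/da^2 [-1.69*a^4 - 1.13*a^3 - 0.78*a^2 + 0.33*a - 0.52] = -20.28*a^2 - 6.78*a - 1.56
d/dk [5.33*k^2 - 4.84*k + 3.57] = 10.66*k - 4.84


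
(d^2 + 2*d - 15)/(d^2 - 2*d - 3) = (d + 5)/(d + 1)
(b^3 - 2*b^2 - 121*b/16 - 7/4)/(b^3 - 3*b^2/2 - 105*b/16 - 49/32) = 2*(b - 4)/(2*b - 7)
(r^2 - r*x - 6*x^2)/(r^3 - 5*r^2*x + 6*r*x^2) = (-r - 2*x)/(r*(-r + 2*x))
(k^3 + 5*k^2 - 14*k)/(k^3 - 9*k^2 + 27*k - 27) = k*(k^2 + 5*k - 14)/(k^3 - 9*k^2 + 27*k - 27)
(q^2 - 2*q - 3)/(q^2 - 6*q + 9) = (q + 1)/(q - 3)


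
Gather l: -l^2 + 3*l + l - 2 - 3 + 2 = -l^2 + 4*l - 3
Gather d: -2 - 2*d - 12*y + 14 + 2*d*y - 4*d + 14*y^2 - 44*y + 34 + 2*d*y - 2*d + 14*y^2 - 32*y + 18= d*(4*y - 8) + 28*y^2 - 88*y + 64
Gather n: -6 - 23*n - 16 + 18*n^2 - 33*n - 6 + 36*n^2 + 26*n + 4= 54*n^2 - 30*n - 24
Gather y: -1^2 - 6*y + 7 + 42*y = 36*y + 6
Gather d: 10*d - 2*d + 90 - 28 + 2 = 8*d + 64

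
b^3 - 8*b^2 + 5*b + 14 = (b - 7)*(b - 2)*(b + 1)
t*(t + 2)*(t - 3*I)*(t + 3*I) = t^4 + 2*t^3 + 9*t^2 + 18*t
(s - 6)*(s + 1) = s^2 - 5*s - 6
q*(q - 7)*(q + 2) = q^3 - 5*q^2 - 14*q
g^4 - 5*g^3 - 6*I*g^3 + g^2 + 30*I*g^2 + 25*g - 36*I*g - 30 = (g - 3)*(g - 2)*(g - 5*I)*(g - I)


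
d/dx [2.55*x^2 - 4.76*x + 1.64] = 5.1*x - 4.76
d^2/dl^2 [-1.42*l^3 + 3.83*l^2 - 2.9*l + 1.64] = 7.66 - 8.52*l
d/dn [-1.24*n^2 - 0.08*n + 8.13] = -2.48*n - 0.08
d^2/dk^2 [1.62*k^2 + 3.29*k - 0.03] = 3.24000000000000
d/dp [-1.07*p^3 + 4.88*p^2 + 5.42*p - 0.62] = -3.21*p^2 + 9.76*p + 5.42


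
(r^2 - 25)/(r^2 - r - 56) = (25 - r^2)/(-r^2 + r + 56)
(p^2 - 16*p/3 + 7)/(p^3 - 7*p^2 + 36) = (p - 7/3)/(p^2 - 4*p - 12)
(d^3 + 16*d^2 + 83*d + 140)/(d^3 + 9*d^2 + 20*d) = (d + 7)/d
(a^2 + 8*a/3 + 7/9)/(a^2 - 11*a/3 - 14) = (a + 1/3)/(a - 6)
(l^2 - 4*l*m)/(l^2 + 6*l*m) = (l - 4*m)/(l + 6*m)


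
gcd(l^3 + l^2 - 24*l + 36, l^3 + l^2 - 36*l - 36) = l + 6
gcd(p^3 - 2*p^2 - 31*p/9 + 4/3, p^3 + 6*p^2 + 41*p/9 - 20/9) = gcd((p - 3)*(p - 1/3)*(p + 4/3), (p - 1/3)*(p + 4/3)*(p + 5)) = p^2 + p - 4/9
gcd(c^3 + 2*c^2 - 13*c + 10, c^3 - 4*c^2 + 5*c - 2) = c^2 - 3*c + 2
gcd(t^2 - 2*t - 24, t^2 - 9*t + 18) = t - 6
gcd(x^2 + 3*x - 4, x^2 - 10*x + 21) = 1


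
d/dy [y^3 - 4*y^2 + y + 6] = 3*y^2 - 8*y + 1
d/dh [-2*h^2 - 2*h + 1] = -4*h - 2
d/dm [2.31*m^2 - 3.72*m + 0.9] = 4.62*m - 3.72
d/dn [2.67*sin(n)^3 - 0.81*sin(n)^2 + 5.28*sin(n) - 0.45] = (8.01*sin(n)^2 - 1.62*sin(n) + 5.28)*cos(n)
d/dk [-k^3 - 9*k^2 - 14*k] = -3*k^2 - 18*k - 14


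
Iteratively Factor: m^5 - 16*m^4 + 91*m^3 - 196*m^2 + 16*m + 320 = (m - 4)*(m^4 - 12*m^3 + 43*m^2 - 24*m - 80) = (m - 5)*(m - 4)*(m^3 - 7*m^2 + 8*m + 16) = (m - 5)*(m - 4)^2*(m^2 - 3*m - 4) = (m - 5)*(m - 4)^3*(m + 1)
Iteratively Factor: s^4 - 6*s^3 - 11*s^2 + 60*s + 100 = (s - 5)*(s^3 - s^2 - 16*s - 20) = (s - 5)*(s + 2)*(s^2 - 3*s - 10) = (s - 5)*(s + 2)^2*(s - 5)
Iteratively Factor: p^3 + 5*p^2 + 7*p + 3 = (p + 1)*(p^2 + 4*p + 3) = (p + 1)*(p + 3)*(p + 1)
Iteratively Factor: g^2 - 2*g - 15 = (g + 3)*(g - 5)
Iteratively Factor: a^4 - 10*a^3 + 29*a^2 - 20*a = (a - 5)*(a^3 - 5*a^2 + 4*a) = (a - 5)*(a - 4)*(a^2 - a) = (a - 5)*(a - 4)*(a - 1)*(a)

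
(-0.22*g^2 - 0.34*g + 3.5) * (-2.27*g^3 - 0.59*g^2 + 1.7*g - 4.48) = 0.4994*g^5 + 0.9016*g^4 - 8.1184*g^3 - 1.6574*g^2 + 7.4732*g - 15.68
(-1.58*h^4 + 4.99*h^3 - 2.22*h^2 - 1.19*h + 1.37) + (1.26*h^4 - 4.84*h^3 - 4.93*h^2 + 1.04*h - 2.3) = -0.32*h^4 + 0.15*h^3 - 7.15*h^2 - 0.15*h - 0.93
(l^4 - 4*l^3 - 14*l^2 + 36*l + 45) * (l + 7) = l^5 + 3*l^4 - 42*l^3 - 62*l^2 + 297*l + 315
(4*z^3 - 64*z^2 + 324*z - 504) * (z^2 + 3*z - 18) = 4*z^5 - 52*z^4 + 60*z^3 + 1620*z^2 - 7344*z + 9072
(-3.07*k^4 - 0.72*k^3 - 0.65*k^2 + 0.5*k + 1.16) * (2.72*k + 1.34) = -8.3504*k^5 - 6.0722*k^4 - 2.7328*k^3 + 0.489*k^2 + 3.8252*k + 1.5544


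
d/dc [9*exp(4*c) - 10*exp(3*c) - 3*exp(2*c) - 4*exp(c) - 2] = (36*exp(3*c) - 30*exp(2*c) - 6*exp(c) - 4)*exp(c)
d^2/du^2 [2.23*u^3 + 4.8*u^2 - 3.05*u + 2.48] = 13.38*u + 9.6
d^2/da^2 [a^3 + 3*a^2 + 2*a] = 6*a + 6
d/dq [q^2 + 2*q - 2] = 2*q + 2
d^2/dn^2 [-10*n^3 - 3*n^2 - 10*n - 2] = -60*n - 6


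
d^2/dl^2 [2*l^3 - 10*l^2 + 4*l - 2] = 12*l - 20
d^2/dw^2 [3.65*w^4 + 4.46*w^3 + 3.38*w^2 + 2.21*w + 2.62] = 43.8*w^2 + 26.76*w + 6.76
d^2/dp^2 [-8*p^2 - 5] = -16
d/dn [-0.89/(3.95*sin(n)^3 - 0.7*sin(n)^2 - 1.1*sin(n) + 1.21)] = (10.5465*sin(n)^2 - 1.246*sin(n) - 0.979)*cos(n)/(3.95*sin(n)^3 - 0.7*sin(n)^2 - 1.1*sin(n) + 1.21)^2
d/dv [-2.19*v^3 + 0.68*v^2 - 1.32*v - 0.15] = -6.57*v^2 + 1.36*v - 1.32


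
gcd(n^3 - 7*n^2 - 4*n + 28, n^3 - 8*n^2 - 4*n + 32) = n^2 - 4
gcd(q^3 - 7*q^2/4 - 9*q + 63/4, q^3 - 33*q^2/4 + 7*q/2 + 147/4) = q - 3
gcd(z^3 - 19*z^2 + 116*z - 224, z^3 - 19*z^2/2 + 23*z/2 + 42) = z^2 - 11*z + 28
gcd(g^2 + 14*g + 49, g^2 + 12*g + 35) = g + 7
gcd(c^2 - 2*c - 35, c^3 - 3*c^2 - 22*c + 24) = 1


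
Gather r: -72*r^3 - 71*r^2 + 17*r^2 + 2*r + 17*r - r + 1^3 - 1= -72*r^3 - 54*r^2 + 18*r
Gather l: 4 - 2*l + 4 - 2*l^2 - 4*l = -2*l^2 - 6*l + 8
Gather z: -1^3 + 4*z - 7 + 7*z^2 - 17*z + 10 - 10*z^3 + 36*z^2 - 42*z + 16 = -10*z^3 + 43*z^2 - 55*z + 18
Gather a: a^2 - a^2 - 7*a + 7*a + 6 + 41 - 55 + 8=0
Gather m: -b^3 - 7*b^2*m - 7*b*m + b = -b^3 + b + m*(-7*b^2 - 7*b)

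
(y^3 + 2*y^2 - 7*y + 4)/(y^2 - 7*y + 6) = (y^2 + 3*y - 4)/(y - 6)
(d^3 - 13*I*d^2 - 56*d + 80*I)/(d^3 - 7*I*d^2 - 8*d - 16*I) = (d - 5*I)/(d + I)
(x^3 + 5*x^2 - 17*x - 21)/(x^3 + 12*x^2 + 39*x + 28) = (x - 3)/(x + 4)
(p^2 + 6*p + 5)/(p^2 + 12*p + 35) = (p + 1)/(p + 7)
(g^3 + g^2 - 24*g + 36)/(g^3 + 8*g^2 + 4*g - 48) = (g - 3)/(g + 4)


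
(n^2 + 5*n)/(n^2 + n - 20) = n/(n - 4)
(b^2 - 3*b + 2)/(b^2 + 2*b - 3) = (b - 2)/(b + 3)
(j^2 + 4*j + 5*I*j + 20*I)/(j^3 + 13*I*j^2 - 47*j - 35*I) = (j + 4)/(j^2 + 8*I*j - 7)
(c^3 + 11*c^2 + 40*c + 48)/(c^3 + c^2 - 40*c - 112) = (c + 3)/(c - 7)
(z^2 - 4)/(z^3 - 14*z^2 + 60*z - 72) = (z + 2)/(z^2 - 12*z + 36)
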